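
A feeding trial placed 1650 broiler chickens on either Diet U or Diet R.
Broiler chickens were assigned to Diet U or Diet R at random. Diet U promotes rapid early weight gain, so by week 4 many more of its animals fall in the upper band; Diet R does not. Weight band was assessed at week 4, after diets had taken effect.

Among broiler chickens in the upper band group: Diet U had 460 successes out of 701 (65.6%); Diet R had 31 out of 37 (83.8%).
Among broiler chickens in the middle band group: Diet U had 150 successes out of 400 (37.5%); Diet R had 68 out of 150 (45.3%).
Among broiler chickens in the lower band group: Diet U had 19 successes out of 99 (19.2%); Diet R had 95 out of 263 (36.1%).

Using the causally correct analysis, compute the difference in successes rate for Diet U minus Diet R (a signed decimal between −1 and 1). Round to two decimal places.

+0.09

Week-4 weight band is recorded after the diet and is itself shifted by it — it sits on the causal path from diet to outcome. Conditioning on a mediator would strip out part of the effect we want; the pooled comparison gives the total causal effect.
The causal difference is the pooled difference: 0.524 − 0.431 = +0.093.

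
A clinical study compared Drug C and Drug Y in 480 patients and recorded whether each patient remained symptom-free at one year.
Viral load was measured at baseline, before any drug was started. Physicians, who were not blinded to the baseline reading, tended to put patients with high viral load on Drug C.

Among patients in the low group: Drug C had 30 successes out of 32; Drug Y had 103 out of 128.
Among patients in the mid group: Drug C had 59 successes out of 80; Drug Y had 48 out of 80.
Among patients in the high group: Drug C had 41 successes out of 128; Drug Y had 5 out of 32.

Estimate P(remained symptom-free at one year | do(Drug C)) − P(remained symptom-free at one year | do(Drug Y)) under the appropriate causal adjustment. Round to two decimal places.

+0.14

The stratified and pooled comparisons disagree (Drug C wins within each viral load; Drug Y wins overall), so the answer turns on the causal role of viral load.
Since viral load is a pre-existing factor (not a product of the drug) and it affects the outcome on its own, it is a confounder. The stratified rates, not the pooled rate, identify the causal effect.
Adjusting over the population distribution of viral load: 0.333·(0.938−0.805) + 0.333·(0.738−0.600) + 0.333·(0.320−0.156) = +0.145.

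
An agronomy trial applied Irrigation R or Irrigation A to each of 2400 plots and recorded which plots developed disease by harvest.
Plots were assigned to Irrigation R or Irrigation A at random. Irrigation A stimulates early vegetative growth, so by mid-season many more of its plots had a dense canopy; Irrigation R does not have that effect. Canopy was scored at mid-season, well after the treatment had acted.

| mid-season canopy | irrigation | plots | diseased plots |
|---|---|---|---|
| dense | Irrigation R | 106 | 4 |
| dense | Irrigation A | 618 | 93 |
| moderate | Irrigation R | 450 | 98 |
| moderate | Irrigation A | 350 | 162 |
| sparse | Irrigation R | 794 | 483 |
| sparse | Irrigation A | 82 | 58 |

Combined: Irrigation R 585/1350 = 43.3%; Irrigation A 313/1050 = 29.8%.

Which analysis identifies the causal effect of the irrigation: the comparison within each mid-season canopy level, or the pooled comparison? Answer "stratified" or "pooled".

pooled

The mid-season canopy-specific comparison favours Irrigation R throughout, but the pooled figures favour Irrigation A. The question is whether to condition on mid-season canopy.
Because the irrigation influences mid-season canopy, mid-season canopy is a post-treatment mediator, not a confounder. Stratifying on it would bias the estimate; the causal effect is the crude pooled difference.
Pooled: Irrigation R 43.3% vs Irrigation A 29.8%; Irrigation A is lower overall.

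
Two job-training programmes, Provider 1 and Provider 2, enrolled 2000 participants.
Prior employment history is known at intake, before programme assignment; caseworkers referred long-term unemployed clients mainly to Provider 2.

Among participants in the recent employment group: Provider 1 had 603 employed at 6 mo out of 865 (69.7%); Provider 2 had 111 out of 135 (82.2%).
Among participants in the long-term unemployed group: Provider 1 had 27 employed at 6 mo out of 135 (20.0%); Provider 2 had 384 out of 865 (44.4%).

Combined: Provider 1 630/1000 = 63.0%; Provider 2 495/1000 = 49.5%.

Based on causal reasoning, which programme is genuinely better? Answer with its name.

Provider 2

The stratified and pooled comparisons disagree (Provider 2 wins within each prior employment history; Provider 1 wins overall), so the answer turns on the causal role of prior employment history.
Since prior employment history is a pre-existing factor (not a product of the programme) and it affects the outcome on its own, it is a confounder. The stratified rates, not the pooled rate, identify the causal effect.
Within each level — recent employment: 69.7% vs 82.2%; long-term unemployed: 20.0% vs 44.4% — Provider 2 is higher every time.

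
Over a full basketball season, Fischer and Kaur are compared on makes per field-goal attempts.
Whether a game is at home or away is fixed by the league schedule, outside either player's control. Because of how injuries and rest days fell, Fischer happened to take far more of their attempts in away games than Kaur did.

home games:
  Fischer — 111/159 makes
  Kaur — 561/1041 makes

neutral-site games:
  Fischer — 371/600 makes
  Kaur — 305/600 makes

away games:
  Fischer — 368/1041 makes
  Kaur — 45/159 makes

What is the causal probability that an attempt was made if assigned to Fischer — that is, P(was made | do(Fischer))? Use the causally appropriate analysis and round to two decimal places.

0.56

The imbalance in game venue arose from how field-goal attempts were allocated, not from anything the player did; and game venue independently affects the outcome. The pooled gap is confounded — condition on game venue.
Standardising Fischer to the population game venue mix: 0.333·111/159 + 0.333·371/600 + 0.333·368/1041 = 0.557.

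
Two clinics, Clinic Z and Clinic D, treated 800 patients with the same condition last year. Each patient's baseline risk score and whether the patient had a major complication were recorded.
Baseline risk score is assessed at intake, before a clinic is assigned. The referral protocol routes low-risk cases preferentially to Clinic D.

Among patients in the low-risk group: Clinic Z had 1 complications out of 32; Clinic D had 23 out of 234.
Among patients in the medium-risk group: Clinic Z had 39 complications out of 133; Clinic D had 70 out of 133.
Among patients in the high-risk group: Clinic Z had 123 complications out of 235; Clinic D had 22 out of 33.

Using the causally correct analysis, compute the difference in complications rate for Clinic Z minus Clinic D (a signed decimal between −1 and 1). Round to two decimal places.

Since baseline risk score is a pre-existing factor (not a product of the clinic) and it affects the outcome on its own, it is a confounder. The stratified rates, not the pooled rate, identify the causal effect.
Adjusting over the population distribution of baseline risk score: 0.333·(0.031−0.098) + 0.333·(0.293−0.526) + 0.335·(0.523−0.667) = -0.148.

-0.15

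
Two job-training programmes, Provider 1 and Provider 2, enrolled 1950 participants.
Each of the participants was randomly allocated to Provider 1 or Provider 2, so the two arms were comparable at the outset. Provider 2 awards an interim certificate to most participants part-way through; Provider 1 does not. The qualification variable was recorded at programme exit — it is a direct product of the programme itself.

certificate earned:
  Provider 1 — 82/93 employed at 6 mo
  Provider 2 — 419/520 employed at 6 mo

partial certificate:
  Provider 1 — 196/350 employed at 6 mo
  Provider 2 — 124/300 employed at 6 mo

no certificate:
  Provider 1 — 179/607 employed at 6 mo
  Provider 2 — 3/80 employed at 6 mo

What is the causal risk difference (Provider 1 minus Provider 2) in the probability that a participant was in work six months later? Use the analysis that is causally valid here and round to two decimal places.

-0.17

The stratified and pooled comparisons disagree (Provider 1 wins within each qualification attained during the programme; Provider 2 wins overall), so the answer turns on the causal role of qualification attained during the programme.
Stratifying would compare programmes among participants the programmes themselves sorted into qualification attained during the programme groups — a form of selection on an intermediate. The unconditioned pooled rates give the total causal effect.
The causal difference is the pooled difference: 0.435 − 0.607 = -0.171.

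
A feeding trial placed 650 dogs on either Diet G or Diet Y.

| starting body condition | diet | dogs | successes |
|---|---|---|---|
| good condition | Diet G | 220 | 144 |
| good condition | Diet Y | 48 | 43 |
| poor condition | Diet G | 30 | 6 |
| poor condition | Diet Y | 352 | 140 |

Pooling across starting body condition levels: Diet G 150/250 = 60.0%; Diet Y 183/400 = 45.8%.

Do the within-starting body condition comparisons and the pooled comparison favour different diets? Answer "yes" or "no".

Within each starting body condition level (good condition 65.5% vs 89.6%; poor condition 20.0% vs 39.8%), Diet Y has the higher rate every time. Pooled: 60.0% vs 45.8% — Diet G has the higher rate overall. The two comparisons disagree.

yes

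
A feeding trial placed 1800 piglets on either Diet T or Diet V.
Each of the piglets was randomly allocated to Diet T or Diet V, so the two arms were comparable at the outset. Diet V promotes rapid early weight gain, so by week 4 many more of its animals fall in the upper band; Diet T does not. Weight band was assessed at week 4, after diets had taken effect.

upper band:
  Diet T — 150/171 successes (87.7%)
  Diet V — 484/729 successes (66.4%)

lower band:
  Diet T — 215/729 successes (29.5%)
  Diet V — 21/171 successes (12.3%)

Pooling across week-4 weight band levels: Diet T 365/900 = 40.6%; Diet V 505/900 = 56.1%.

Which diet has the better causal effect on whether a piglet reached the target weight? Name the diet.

Diet V

The week-4 weight band-specific comparison favours Diet T throughout, but the pooled figures favour Diet V. The question is whether to condition on week-4 weight band.
Because the diet influences week-4 weight band, week-4 weight band is a post-treatment mediator, not a confounder. Stratifying on it would bias the estimate; the causal effect is the crude pooled difference.
Pooled: Diet T 40.6% vs Diet V 56.1%; Diet V is higher overall.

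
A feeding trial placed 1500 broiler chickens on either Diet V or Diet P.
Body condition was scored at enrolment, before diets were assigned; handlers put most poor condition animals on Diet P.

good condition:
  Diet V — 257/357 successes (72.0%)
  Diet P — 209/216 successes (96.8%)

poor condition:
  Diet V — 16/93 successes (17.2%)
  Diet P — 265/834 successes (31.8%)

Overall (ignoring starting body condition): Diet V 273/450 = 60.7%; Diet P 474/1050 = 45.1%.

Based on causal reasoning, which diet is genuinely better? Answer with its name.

Diet P is higher inside every starting body condition stratum but Diet V is higher in aggregate. Whether to stratify depends on how starting body condition relates to the diet.
Since starting body condition is a pre-existing factor (not a product of the diet) and it affects the outcome on its own, it is a confounder. The stratified rates, not the pooled rate, identify the causal effect.
Within each level — good condition: 72.0% vs 96.8%; poor condition: 17.2% vs 31.8% — Diet P is higher every time.

Diet P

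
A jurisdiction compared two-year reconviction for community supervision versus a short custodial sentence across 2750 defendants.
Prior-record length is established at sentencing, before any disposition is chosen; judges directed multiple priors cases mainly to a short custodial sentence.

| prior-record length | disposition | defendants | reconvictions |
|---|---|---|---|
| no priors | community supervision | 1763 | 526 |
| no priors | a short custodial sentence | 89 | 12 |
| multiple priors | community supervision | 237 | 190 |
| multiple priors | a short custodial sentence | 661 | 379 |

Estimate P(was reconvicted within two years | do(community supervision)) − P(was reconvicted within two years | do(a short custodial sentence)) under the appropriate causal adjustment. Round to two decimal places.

Prior-record length is set before the disposition has any effect — it is not caused by the disposition — and it independently drives the outcome. That makes it a confounder, so the causal comparison is within prior-record length levels.
Adjusting over the population distribution of prior-record length: 0.673·(0.298−0.135) + 0.327·(0.802−0.573) = +0.185.

+0.18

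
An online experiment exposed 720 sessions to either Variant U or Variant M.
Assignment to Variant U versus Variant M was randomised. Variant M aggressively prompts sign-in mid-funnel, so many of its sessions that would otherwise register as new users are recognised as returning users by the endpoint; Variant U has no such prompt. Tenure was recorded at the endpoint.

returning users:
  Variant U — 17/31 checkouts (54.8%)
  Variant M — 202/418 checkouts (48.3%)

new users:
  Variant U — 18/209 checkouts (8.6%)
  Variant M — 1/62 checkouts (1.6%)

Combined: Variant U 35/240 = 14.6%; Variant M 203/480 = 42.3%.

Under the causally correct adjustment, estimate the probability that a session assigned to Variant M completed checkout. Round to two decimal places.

User tenure is recorded after the variant and is itself shifted by it — it sits on the causal path from variant to outcome. Conditioning on a mediator would strip out part of the effect we want; the pooled comparison gives the total causal effect.
So P(outcome | do(Variant M)) is just the pooled rate for Variant M: 203/480 = 0.423.

0.42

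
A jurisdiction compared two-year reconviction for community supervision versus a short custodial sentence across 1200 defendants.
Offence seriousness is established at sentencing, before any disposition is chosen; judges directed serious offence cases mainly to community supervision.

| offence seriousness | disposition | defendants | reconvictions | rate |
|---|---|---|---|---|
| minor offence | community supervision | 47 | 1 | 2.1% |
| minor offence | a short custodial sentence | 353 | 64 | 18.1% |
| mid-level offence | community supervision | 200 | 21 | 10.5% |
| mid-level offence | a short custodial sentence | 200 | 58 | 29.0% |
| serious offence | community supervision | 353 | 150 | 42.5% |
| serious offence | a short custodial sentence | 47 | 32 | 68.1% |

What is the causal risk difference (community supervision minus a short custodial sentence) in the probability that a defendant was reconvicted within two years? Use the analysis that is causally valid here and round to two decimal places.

-0.20

Since offence seriousness is a pre-existing factor (not a product of the disposition) and it affects the outcome on its own, it is a confounder. The stratified rates, not the pooled rate, identify the causal effect.
Adjusting over the population distribution of offence seriousness: 0.333·(0.021−0.181) + 0.333·(0.105−0.290) + 0.333·(0.425−0.681) = -0.200.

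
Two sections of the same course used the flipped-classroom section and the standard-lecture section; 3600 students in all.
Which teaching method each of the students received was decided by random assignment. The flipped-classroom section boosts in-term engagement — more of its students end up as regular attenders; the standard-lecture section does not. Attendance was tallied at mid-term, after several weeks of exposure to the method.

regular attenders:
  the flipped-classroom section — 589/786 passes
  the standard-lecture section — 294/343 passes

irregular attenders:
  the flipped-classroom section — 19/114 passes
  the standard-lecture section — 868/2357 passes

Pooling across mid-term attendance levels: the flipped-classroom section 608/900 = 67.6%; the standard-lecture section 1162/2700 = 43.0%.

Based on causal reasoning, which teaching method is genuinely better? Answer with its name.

Mid-term attendance is recorded after the teaching method and is itself shifted by it — it sits on the causal path from teaching method to outcome. Conditioning on a mediator would strip out part of the effect we want; the pooled comparison gives the total causal effect.
Pooled: the flipped-classroom section 67.6% vs the standard-lecture section 43.0%; the flipped-classroom section is higher overall.

the flipped-classroom section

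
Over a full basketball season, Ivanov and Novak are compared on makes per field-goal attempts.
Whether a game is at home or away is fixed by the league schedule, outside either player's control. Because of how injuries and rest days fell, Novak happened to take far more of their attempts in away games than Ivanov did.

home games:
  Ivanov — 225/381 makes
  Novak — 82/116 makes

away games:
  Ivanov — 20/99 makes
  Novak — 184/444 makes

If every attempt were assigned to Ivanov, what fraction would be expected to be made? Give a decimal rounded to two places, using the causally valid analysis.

0.39

Nothing the player does changes game venue; the imbalance is an allocation artefact. With game venue also predicting the outcome, the pooled figure is confounded, and the within-stratum comparison is the causal one.
Standardising Ivanov to the population game venue mix: 0.478·225/381 + 0.522·20/99 = 0.388.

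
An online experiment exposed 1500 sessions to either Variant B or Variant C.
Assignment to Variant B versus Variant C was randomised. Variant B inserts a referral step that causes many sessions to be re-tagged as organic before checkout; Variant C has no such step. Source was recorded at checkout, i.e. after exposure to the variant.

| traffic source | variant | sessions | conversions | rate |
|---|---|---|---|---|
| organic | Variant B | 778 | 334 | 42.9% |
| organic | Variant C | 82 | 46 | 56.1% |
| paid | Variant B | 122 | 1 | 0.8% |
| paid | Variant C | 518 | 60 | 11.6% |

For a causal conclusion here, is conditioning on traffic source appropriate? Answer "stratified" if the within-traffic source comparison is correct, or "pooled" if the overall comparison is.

pooled

Traffic source here is a post-treatment variable shaped by the variant; conditioning on it would introduce bias rather than remove it. The overall comparison is the causal one.
Pooled: Variant B 37.2% vs Variant C 17.7%; Variant B is higher overall.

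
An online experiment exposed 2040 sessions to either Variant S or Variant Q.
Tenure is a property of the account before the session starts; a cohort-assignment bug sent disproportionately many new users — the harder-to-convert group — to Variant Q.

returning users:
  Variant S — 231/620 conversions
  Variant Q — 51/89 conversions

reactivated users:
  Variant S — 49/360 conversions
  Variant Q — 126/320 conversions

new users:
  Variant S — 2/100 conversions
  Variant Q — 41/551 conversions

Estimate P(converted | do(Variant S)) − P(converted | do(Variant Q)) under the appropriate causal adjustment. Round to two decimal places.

User tenure is set before the variant has any effect — it is not caused by the variant — and it independently drives the outcome. That makes it a confounder, so the causal comparison is within user tenure levels.
Adjusting over the population distribution of user tenure: 0.348·(0.373−0.573) + 0.333·(0.136−0.394) + 0.319·(0.020−0.074) = -0.173.

-0.17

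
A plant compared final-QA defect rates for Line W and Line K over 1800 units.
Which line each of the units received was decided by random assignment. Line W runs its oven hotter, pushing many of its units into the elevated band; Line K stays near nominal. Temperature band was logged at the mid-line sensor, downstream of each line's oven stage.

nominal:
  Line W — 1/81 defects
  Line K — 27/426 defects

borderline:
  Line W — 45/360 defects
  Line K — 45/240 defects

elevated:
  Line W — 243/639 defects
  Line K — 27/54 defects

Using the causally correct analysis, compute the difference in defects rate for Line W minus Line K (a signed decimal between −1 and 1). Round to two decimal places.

In-process temperature band lies on the pathway line → in-process temperature band → outcome, so adjusting for it blocks the indirect effect. For the total causal effect of line, use the unadjusted pooled rates.
The causal difference is the pooled difference: 0.268 − 0.138 = +0.130.

+0.13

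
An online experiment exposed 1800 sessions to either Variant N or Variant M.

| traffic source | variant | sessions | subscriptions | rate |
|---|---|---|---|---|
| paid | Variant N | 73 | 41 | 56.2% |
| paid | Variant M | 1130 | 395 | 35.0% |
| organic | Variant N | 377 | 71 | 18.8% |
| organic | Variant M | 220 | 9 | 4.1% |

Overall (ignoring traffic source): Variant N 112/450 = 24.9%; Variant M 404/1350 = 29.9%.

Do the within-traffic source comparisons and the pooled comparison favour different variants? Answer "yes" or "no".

yes

Within each traffic source level (paid 56.2% vs 35.0%; organic 18.8% vs 4.1%), Variant N has the higher rate every time. Pooled: 24.9% vs 29.9% — Variant M has the higher rate overall. The two comparisons disagree.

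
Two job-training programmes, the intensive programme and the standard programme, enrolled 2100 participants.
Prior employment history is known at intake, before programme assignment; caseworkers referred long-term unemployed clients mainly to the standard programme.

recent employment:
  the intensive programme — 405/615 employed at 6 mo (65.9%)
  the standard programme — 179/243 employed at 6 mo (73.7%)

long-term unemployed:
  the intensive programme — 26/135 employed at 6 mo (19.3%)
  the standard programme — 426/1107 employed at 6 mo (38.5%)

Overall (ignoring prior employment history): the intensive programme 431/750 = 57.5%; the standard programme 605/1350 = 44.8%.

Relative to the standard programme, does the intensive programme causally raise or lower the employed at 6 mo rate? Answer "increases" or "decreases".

Within every prior employment history level the standard programme has the higher rate, yet pooled the intensive programme does — Simpson's reversal.
Since prior employment history is a pre-existing factor (not a product of the programme) and it affects the outcome on its own, it is a confounder. The stratified rates, not the pooled rate, identify the causal effect.
Within each level — recent employment: 65.9% vs 73.7%; long-term unemployed: 19.3% vs 38.5% — the standard programme is higher every time.

decreases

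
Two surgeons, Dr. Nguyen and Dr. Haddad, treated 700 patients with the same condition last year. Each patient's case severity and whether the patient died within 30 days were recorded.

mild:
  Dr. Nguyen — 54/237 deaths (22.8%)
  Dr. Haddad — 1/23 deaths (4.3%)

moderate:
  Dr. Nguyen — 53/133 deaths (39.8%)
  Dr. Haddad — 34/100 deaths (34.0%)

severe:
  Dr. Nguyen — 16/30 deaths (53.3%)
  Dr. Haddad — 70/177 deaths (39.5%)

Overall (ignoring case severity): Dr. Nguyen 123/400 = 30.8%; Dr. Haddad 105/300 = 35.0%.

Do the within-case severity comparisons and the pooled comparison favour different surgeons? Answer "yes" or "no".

yes

Within each case severity level (mild 22.8% vs 4.3%; moderate 39.8% vs 34.0%; severe 53.3% vs 39.5%), Dr. Haddad has the lower rate every time. Pooled: 30.8% vs 35.0% — Dr. Nguyen has the lower rate overall. The two comparisons disagree.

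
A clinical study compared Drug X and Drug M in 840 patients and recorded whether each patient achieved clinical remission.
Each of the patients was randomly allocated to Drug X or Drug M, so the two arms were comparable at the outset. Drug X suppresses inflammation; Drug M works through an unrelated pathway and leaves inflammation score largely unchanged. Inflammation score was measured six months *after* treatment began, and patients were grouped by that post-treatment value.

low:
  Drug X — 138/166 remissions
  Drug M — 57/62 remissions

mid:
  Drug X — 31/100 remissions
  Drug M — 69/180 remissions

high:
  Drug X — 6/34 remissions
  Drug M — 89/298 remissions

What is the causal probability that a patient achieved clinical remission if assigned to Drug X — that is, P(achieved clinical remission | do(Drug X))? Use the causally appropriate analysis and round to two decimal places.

The inflammation score-specific comparison favours Drug M throughout, but the pooled figures favour Drug X. The question is whether to condition on inflammation score.
Inflammation score is downstream of the drug. One should not condition on a consequence of treatment, so the overall rates are the right comparison.
So P(outcome | do(Drug X)) is just the pooled rate for Drug X: 175/300 = 0.583.

0.58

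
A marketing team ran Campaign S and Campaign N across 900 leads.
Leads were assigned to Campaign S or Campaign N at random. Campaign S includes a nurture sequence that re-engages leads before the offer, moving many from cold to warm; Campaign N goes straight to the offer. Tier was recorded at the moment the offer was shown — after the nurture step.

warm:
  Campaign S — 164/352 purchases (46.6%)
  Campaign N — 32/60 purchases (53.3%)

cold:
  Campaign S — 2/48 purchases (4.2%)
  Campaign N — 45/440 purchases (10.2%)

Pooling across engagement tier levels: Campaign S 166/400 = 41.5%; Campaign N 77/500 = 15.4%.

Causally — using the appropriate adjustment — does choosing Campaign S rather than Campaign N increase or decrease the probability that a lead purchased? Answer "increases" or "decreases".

increases

The engagement tier-specific comparison favours Campaign N throughout, but the pooled figures favour Campaign S. The question is whether to condition on engagement tier.
Engagement tier is recorded after the campaign and is itself shifted by it — it sits on the causal path from campaign to outcome. Conditioning on a mediator would strip out part of the effect we want; the pooled comparison gives the total causal effect.
Pooled: Campaign S 41.5% vs Campaign N 15.4%; Campaign S is higher overall.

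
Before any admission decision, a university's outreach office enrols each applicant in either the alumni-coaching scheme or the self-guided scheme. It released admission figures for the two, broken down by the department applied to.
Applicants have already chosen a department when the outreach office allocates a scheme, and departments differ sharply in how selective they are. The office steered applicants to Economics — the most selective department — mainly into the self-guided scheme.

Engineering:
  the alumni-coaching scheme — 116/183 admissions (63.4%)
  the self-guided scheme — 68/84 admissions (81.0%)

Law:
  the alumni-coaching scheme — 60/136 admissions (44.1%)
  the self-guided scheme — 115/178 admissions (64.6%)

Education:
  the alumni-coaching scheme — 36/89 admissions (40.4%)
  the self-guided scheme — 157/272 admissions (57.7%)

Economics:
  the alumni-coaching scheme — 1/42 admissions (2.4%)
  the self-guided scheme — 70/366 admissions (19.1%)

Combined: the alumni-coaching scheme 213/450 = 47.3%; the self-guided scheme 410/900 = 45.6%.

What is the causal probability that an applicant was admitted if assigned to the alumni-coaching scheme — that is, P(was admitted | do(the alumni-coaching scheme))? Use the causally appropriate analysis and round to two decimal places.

Since department is a pre-existing factor (not a product of the outreach scheme) and it affects the outcome on its own, it is a confounder. The stratified rates, not the pooled rate, identify the causal effect.
Standardising the alumni-coaching scheme to the population department mix: 0.198·116/183 + 0.233·60/136 + 0.267·36/89 + 0.302·1/42 = 0.343.

0.34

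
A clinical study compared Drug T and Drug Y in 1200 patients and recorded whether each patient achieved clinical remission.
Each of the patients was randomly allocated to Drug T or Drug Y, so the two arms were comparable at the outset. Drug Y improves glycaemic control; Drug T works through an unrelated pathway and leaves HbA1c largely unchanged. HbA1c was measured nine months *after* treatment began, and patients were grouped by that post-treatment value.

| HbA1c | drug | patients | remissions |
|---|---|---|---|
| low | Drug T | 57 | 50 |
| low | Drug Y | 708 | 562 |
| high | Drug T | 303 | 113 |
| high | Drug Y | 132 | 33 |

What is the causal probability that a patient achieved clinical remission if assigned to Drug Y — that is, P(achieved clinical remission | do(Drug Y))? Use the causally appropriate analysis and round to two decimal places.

HbA1c is recorded after the drug and is itself shifted by it — it sits on the causal path from drug to outcome. Conditioning on a mediator would strip out part of the effect we want; the pooled comparison gives the total causal effect.
So P(outcome | do(Drug Y)) is just the pooled rate for Drug Y: 595/840 = 0.708.

0.71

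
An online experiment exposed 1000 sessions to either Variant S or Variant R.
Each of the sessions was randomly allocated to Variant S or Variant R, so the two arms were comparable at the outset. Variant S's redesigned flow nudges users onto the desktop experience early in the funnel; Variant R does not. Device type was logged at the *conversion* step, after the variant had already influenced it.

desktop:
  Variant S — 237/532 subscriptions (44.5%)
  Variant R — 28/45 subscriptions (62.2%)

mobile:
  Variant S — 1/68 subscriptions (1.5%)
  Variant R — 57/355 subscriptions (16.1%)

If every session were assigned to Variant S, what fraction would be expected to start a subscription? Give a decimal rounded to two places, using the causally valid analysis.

Device type lies on the pathway variant → device type → outcome, so adjusting for it blocks the indirect effect. For the total causal effect of variant, use the unadjusted pooled rates.
So P(outcome | do(Variant S)) is just the pooled rate for Variant S: 238/600 = 0.397.

0.40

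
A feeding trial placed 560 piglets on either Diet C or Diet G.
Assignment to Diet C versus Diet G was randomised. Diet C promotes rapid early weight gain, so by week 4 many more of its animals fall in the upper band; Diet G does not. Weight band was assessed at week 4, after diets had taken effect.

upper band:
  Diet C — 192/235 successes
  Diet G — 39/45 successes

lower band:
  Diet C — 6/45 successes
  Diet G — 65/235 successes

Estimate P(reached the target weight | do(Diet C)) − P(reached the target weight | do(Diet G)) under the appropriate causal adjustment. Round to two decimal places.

The distribution of week-4 weight band is itself part of what the diet does — it is an intermediate outcome. Holding it fixed would remove that part of the effect; the total effect is the pooled difference.
The causal difference is the pooled difference: 0.707 − 0.371 = +0.336.

+0.34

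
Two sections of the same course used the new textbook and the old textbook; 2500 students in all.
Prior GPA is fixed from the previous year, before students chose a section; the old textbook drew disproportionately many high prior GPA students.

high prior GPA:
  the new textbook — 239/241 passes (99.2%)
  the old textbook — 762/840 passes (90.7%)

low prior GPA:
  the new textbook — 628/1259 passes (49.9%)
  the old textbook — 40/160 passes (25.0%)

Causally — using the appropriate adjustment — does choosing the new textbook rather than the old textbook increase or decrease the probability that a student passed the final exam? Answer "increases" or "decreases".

Prior GPA band differs across teaching methods for reasons unrelated to any effect of the teaching method itself, and it separately predicts the outcome — a classic confounder. We must compare within prior GPA band levels.
Within each level — high prior GPA: 99.2% vs 90.7%; low prior GPA: 49.9% vs 25.0% — the new textbook is higher every time.

increases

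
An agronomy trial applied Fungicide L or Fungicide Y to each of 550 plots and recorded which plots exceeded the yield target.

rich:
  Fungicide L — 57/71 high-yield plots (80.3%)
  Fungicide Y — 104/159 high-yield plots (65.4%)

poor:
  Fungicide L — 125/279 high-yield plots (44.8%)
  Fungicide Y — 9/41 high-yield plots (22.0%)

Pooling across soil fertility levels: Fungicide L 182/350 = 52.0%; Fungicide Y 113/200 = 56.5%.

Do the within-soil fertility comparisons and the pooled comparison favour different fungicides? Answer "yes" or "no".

yes

Within each soil fertility level (rich 80.3% vs 65.4%; poor 44.8% vs 22.0%), Fungicide L has the higher rate every time. Pooled: 52.0% vs 56.5% — Fungicide Y has the higher rate overall. The two comparisons disagree.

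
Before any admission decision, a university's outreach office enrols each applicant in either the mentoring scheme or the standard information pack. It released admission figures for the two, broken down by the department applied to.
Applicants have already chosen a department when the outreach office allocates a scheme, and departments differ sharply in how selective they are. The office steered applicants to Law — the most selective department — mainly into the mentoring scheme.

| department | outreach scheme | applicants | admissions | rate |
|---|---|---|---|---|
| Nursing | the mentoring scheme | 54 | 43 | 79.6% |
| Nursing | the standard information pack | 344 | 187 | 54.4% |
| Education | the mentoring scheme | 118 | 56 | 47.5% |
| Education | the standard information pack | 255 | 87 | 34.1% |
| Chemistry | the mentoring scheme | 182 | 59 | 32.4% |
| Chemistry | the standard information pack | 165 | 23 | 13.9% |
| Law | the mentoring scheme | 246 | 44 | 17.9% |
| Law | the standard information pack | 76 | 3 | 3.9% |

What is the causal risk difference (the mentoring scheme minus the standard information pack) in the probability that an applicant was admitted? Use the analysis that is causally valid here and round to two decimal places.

Here department is a common cause — it drives both which outreach scheme a case falls under and the outcome. The crude comparison mixes populations; the stratum-specific rates are the causally relevant ones.
Adjusting over the population distribution of department: 0.276·(0.796−0.544) + 0.259·(0.475−0.341) + 0.241·(0.324−0.139) + 0.224·(0.179−0.039) = +0.180.

+0.18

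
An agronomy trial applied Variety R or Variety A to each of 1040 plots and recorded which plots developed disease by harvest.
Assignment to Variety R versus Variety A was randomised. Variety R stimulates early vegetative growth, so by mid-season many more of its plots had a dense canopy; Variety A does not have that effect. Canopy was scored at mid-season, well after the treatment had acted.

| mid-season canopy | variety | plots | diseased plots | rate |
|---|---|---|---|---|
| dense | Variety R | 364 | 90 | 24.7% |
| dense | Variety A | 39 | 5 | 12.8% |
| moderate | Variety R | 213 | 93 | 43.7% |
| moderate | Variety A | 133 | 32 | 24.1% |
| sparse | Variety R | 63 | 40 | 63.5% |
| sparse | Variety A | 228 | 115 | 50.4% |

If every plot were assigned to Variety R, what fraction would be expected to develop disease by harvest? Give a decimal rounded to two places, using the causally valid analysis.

Variety A is lower inside every mid-season canopy stratum but Variety R is lower in aggregate. Whether to stratify depends on how mid-season canopy relates to the variety.
Stratifying would compare varietys among plots the varietys themselves sorted into mid-season canopy groups — a form of selection on an intermediate. The unconditioned pooled rates give the total causal effect.
So P(outcome | do(Variety R)) is just the pooled rate for Variety R: 223/640 = 0.348.

0.35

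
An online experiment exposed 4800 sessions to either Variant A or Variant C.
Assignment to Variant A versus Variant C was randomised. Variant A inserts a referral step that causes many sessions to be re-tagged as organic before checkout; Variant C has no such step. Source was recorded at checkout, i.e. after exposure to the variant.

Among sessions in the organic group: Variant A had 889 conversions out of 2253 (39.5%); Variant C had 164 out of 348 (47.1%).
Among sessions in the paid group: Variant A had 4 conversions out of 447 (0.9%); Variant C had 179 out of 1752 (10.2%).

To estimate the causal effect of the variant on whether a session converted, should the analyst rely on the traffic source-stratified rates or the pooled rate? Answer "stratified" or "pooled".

pooled

The distribution of traffic source is itself part of what the variant does — it is an intermediate outcome. Holding it fixed would remove that part of the effect; the total effect is the pooled difference.
Pooled: Variant A 33.1% vs Variant C 16.3%; Variant A is higher overall.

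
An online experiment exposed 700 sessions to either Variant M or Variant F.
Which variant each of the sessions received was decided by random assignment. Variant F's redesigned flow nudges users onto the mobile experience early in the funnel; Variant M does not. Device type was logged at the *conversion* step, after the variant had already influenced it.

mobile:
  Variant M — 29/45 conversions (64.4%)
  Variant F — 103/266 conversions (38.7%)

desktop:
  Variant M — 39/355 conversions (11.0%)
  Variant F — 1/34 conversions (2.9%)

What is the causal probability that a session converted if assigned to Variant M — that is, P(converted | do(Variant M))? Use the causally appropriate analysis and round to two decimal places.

Device type is recorded after the variant and is itself shifted by it — it sits on the causal path from variant to outcome. Conditioning on a mediator would strip out part of the effect we want; the pooled comparison gives the total causal effect.
So P(outcome | do(Variant M)) is just the pooled rate for Variant M: 68/400 = 0.170.

0.17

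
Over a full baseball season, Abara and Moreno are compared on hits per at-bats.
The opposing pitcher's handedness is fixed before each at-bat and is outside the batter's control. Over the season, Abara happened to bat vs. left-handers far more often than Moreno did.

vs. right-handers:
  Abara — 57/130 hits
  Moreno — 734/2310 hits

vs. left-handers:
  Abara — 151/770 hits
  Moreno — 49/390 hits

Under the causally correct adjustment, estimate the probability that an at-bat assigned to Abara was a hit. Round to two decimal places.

0.36

Abara is higher inside every pitcher handedness stratum but Moreno is higher in aggregate. Whether to stratify depends on how pitcher handedness relates to the player.
Since pitcher handedness is a pre-existing factor (not a product of the player) and it affects the outcome on its own, it is a confounder. The stratified rates, not the pooled rate, identify the causal effect.
Standardising Abara to the population pitcher handedness mix: 0.678·57/130 + 0.322·151/770 = 0.360.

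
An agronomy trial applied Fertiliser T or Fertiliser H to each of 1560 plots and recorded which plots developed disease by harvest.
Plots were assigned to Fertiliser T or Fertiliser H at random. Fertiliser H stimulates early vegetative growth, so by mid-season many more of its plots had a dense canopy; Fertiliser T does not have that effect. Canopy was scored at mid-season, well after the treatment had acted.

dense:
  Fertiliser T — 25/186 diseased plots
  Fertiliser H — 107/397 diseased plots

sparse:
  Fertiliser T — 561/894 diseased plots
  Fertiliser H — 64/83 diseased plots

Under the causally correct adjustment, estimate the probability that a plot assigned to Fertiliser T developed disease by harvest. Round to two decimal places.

The distribution of mid-season canopy is itself part of what the fertiliser does — it is an intermediate outcome. Holding it fixed would remove that part of the effect; the total effect is the pooled difference.
So P(outcome | do(Fertiliser T)) is just the pooled rate for Fertiliser T: 586/1080 = 0.543.

0.54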